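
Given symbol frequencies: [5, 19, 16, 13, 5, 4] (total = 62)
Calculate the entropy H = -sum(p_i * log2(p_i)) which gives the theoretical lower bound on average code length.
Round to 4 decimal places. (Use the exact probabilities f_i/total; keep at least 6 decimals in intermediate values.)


Per-symbol terms -p_i * log2(p_i) with p_i = f_i/62:
  p = 5/62 = 0.080645: log2(p) = -3.632268, -p*log2(p) = 0.292925
  p = 19/62 = 0.306452: log2(p) = -1.706269, -p*log2(p) = 0.522889
  p = 16/62 = 0.258065: log2(p) = -1.954196, -p*log2(p) = 0.504309
  p = 13/62 = 0.209677: log2(p) = -2.253757, -p*log2(p) = 0.472562
  p = 5/62 = 0.080645: log2(p) = -3.632268, -p*log2(p) = 0.292925
  p = 4/62 = 0.064516: log2(p) = -3.954196, -p*log2(p) = 0.255109
H = 0.292925 + 0.522889 + 0.504309 + 0.472562 + 0.292925 + 0.255109 = 2.340719

H = 2.3407 bits/symbol


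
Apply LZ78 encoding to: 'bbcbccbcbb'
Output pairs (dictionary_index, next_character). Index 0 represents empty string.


LZ78 encoding steps:
Dictionary: {0: ''}
Step 1: w='' (idx 0), next='b' -> output (0, 'b'), add 'b' as idx 1
Step 2: w='b' (idx 1), next='c' -> output (1, 'c'), add 'bc' as idx 2
Step 3: w='bc' (idx 2), next='c' -> output (2, 'c'), add 'bcc' as idx 3
Step 4: w='bc' (idx 2), next='b' -> output (2, 'b'), add 'bcb' as idx 4
Step 5: w='b' (idx 1), end of input -> output (1, '')


Encoded: [(0, 'b'), (1, 'c'), (2, 'c'), (2, 'b'), (1, '')]


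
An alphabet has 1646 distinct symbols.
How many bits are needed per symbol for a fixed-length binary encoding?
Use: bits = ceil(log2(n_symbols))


log2(1646) = 10.6847
Bracket: 2^10 = 1024 < 1646 <= 2^11 = 2048
So ceil(log2(1646)) = 11

bits = ceil(log2(1646)) = ceil(10.6847) = 11 bits


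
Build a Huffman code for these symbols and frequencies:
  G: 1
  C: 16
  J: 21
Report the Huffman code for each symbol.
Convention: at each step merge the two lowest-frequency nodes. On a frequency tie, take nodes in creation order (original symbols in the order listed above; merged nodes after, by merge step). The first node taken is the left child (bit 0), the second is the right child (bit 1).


Huffman tree construction:
Step 1: Merge G(1) + C(16) = 17
Step 2: Merge (G+C)(17) + J(21) = 38
Read each symbol's code off the tree from the root (left child = 0, right child = 1).

Codes:
  G: 00 (length 2)
  C: 01 (length 2)
  J: 1 (length 1)
Average code length: 55/38 = 1.4474 bits/symbol


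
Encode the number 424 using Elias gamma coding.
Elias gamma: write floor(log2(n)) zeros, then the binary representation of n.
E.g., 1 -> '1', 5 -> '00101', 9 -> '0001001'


num_bits = floor(log2(424)) + 1 = 9
leading_zeros = num_bits - 1 = 8
binary(424) = 110101000

Elias gamma(424) = '00000000' + '110101000' = 00000000110101000 (17 bits)


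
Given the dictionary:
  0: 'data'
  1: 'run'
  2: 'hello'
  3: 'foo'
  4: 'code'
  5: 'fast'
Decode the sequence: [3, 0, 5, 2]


Look up each index in the dictionary:
  3 -> 'foo'
  0 -> 'data'
  5 -> 'fast'
  2 -> 'hello'

Decoded: "foo data fast hello"


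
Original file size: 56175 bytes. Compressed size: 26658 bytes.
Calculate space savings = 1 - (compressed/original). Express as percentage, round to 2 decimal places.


ratio = compressed/original = 26658/56175 = 0.474553
savings = 1 - ratio = 1 - 0.474553 = 0.525447
as a percentage: 0.525447 * 100 = 52.54%

Space savings = 1 - 26658/56175 = 52.54%


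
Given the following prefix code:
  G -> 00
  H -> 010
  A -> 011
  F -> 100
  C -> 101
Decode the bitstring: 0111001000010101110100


Decoding step by step:
Bits 011 -> A
Bits 100 -> F
Bits 100 -> F
Bits 00 -> G
Bits 101 -> C
Bits 011 -> A
Bits 101 -> C
Bits 00 -> G


Decoded message: AFFGCACG


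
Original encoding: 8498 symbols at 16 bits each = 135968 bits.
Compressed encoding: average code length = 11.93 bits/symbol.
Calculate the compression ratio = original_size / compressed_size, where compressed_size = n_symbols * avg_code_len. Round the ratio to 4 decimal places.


original_size = n_symbols * orig_bits = 8498 * 16 = 135968 bits
compressed_size = n_symbols * avg_code_len = 8498 * 11.93 = 101381.14 bits
ratio = original_size / compressed_size = 135968 / 101381.14 = 1.3412

Compression ratio = 1.3412


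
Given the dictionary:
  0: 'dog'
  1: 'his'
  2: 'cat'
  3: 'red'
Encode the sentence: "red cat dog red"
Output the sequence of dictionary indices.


Look up each word in the dictionary:
  'red' -> 3
  'cat' -> 2
  'dog' -> 0
  'red' -> 3

Encoded: [3, 2, 0, 3]


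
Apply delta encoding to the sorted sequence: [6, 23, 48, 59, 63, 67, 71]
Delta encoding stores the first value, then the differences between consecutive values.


First value: 6
Deltas:
  23 - 6 = 17
  48 - 23 = 25
  59 - 48 = 11
  63 - 59 = 4
  67 - 63 = 4
  71 - 67 = 4


Delta encoded: [6, 17, 25, 11, 4, 4, 4]


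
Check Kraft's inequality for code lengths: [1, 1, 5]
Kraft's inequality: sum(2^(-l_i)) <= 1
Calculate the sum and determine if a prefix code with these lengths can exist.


Sum = 2^(-1) + 2^(-1) + 2^(-5)
    = 0.5 + 0.5 + 0.03125
    = 33/32 = 1.03125
Since 1.03125 > 1, Kraft's inequality is NOT satisfied.
A prefix code with these lengths CANNOT exist.

Kraft sum = 1.03125. Not satisfied.


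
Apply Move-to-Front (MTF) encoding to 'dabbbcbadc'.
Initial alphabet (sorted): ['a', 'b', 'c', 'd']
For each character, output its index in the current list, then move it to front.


MTF encoding:
'd': index 3 in ['a', 'b', 'c', 'd'] -> ['d', 'a', 'b', 'c']
'a': index 1 in ['d', 'a', 'b', 'c'] -> ['a', 'd', 'b', 'c']
'b': index 2 in ['a', 'd', 'b', 'c'] -> ['b', 'a', 'd', 'c']
'b': index 0 in ['b', 'a', 'd', 'c'] -> ['b', 'a', 'd', 'c']
'b': index 0 in ['b', 'a', 'd', 'c'] -> ['b', 'a', 'd', 'c']
'c': index 3 in ['b', 'a', 'd', 'c'] -> ['c', 'b', 'a', 'd']
'b': index 1 in ['c', 'b', 'a', 'd'] -> ['b', 'c', 'a', 'd']
'a': index 2 in ['b', 'c', 'a', 'd'] -> ['a', 'b', 'c', 'd']
'd': index 3 in ['a', 'b', 'c', 'd'] -> ['d', 'a', 'b', 'c']
'c': index 3 in ['d', 'a', 'b', 'c'] -> ['c', 'd', 'a', 'b']


Output: [3, 1, 2, 0, 0, 3, 1, 2, 3, 3]


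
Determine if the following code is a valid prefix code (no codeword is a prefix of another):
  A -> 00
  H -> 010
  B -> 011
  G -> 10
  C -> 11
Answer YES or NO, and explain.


Checking each pair (does one codeword prefix another?):
  A='00' vs H='010': no prefix
  A='00' vs B='011': no prefix
  A='00' vs G='10': no prefix
  A='00' vs C='11': no prefix
  H='010' vs A='00': no prefix
  H='010' vs B='011': no prefix
  H='010' vs G='10': no prefix
  H='010' vs C='11': no prefix
  B='011' vs A='00': no prefix
  B='011' vs H='010': no prefix
  B='011' vs G='10': no prefix
  B='011' vs C='11': no prefix
  G='10' vs A='00': no prefix
  G='10' vs H='010': no prefix
  G='10' vs B='011': no prefix
  G='10' vs C='11': no prefix
  C='11' vs A='00': no prefix
  C='11' vs H='010': no prefix
  C='11' vs B='011': no prefix
  C='11' vs G='10': no prefix
No violation found over all pairs.

YES -- this is a valid prefix code. No codeword is a prefix of any other codeword.


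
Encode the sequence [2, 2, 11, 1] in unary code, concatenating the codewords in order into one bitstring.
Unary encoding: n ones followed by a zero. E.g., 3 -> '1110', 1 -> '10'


Encode each number as n ones followed by a terminating 0:
  2 -> 110 (3 bits)
  2 -> 110 (3 bits)
  11 -> 111111111110 (12 bits)
  1 -> 10 (2 bits)
Total length = 3 + 3 + 12 + 2 = 20 bits.

Unary([2, 2, 11, 1]) = 11011011111111111010 (20 bits)


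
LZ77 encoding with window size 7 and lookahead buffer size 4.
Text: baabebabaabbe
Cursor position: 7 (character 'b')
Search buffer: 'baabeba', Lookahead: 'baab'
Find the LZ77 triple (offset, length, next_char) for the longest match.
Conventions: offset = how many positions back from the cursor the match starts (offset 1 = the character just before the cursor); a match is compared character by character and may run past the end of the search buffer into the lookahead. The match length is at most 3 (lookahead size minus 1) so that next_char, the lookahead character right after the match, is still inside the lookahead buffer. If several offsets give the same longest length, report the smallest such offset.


Try each offset into the search buffer:
  offset=1 (pos 6, char 'a'): match length 0
  offset=2 (pos 5, char 'b'): match length 2
  offset=3 (pos 4, char 'e'): match length 0
  offset=4 (pos 3, char 'b'): match length 1
  offset=5 (pos 2, char 'a'): match length 0
  offset=6 (pos 1, char 'a'): match length 0
  offset=7 (pos 0, char 'b'): match length 3
Longest match has length 3 at offset 7.
next_char = character at position 7 + 3 = 10 -> 'b'

Best match: offset=7, length=3 (matching 'baa' starting at position 0)
LZ77 triple: (7, 3, 'b')


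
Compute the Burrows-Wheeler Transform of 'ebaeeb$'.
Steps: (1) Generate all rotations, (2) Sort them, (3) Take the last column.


Rotations (sorted):
  0: $ebaeeb -> last char: b
  1: aeeb$eb -> last char: b
  2: b$ebaee -> last char: e
  3: baeeb$e -> last char: e
  4: eb$ebae -> last char: e
  5: ebaeeb$ -> last char: $
  6: eeb$eba -> last char: a


BWT = bbeee$a


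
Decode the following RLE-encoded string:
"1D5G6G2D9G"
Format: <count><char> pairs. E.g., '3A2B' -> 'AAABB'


Expanding each <count><char> pair:
  1D -> 'D'
  5G -> 'GGGGG'
  6G -> 'GGGGGG'
  2D -> 'DD'
  9G -> 'GGGGGGGGG'

Decoded = DGGGGGGGGGGGDDGGGGGGGGG


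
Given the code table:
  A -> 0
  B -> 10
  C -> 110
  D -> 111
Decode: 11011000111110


Decoding:
110 -> C
110 -> C
0 -> A
0 -> A
111 -> D
110 -> C


Result: CCAADC


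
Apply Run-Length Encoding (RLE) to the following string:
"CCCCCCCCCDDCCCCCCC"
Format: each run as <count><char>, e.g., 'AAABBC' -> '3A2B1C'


Scanning runs left to right:
  i=0: run of 'C' x 9 -> '9C'
  i=9: run of 'D' x 2 -> '2D'
  i=11: run of 'C' x 7 -> '7C'

RLE = 9C2D7C


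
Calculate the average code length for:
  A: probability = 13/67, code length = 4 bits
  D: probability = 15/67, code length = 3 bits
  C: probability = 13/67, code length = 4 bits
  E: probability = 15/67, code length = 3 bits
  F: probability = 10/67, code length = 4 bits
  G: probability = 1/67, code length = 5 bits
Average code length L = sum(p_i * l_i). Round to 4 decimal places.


Weighted contributions p_i * l_i:
  A: (13/67) * 4 = 52/67
  D: (15/67) * 3 = 45/67
  C: (13/67) * 4 = 52/67
  E: (15/67) * 3 = 45/67
  F: (10/67) * 4 = 40/67
  G: (1/67) * 5 = 5/67
Sum = (52 + 45 + 52 + 45 + 40 + 5)/67 = 239/67

L = 239/67 = 3.5672 bits/symbol


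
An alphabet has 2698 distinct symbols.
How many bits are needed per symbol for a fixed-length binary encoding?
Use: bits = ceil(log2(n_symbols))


log2(2698) = 11.3977
Bracket: 2^11 = 2048 < 2698 <= 2^12 = 4096
So ceil(log2(2698)) = 12

bits = ceil(log2(2698)) = ceil(11.3977) = 12 bits


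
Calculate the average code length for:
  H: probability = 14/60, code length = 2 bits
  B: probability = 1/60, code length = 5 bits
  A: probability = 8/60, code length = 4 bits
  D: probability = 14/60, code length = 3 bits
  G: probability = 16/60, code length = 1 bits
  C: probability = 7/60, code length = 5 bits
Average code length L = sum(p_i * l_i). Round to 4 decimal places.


Weighted contributions p_i * l_i:
  H: (14/60) * 2 = 28/60
  B: (1/60) * 5 = 5/60
  A: (8/60) * 4 = 32/60
  D: (14/60) * 3 = 42/60
  G: (16/60) * 1 = 16/60
  C: (7/60) * 5 = 35/60
Sum = (28 + 5 + 32 + 42 + 16 + 35)/60 = 158/60

L = 158/60 = 2.6333 bits/symbol


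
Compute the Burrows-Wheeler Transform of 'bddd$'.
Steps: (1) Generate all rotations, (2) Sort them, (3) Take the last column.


Rotations (sorted):
  0: $bddd -> last char: d
  1: bddd$ -> last char: $
  2: d$bdd -> last char: d
  3: dd$bd -> last char: d
  4: ddd$b -> last char: b


BWT = d$ddb


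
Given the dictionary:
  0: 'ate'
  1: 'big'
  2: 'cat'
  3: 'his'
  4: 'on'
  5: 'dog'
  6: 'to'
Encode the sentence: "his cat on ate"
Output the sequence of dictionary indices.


Look up each word in the dictionary:
  'his' -> 3
  'cat' -> 2
  'on' -> 4
  'ate' -> 0

Encoded: [3, 2, 4, 0]


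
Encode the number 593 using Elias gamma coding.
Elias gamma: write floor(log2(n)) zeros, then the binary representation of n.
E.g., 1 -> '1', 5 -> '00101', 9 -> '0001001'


num_bits = floor(log2(593)) + 1 = 10
leading_zeros = num_bits - 1 = 9
binary(593) = 1001010001

Elias gamma(593) = '000000000' + '1001010001' = 0000000001001010001 (19 bits)


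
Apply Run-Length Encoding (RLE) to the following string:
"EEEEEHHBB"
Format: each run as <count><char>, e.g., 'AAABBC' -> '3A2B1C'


Scanning runs left to right:
  i=0: run of 'E' x 5 -> '5E'
  i=5: run of 'H' x 2 -> '2H'
  i=7: run of 'B' x 2 -> '2B'

RLE = 5E2H2B


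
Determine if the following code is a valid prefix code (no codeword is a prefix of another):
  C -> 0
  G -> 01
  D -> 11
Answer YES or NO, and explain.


Checking each pair (does one codeword prefix another?):
  C='0' vs G='01': prefix -- VIOLATION

NO -- this is NOT a valid prefix code. C (0) is a prefix of G (01).


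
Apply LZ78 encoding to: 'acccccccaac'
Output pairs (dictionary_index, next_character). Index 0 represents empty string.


LZ78 encoding steps:
Dictionary: {0: ''}
Step 1: w='' (idx 0), next='a' -> output (0, 'a'), add 'a' as idx 1
Step 2: w='' (idx 0), next='c' -> output (0, 'c'), add 'c' as idx 2
Step 3: w='c' (idx 2), next='c' -> output (2, 'c'), add 'cc' as idx 3
Step 4: w='cc' (idx 3), next='c' -> output (3, 'c'), add 'ccc' as idx 4
Step 5: w='c' (idx 2), next='a' -> output (2, 'a'), add 'ca' as idx 5
Step 6: w='a' (idx 1), next='c' -> output (1, 'c'), add 'ac' as idx 6


Encoded: [(0, 'a'), (0, 'c'), (2, 'c'), (3, 'c'), (2, 'a'), (1, 'c')]


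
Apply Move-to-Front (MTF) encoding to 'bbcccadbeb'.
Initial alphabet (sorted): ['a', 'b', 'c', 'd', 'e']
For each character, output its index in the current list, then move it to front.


MTF encoding:
'b': index 1 in ['a', 'b', 'c', 'd', 'e'] -> ['b', 'a', 'c', 'd', 'e']
'b': index 0 in ['b', 'a', 'c', 'd', 'e'] -> ['b', 'a', 'c', 'd', 'e']
'c': index 2 in ['b', 'a', 'c', 'd', 'e'] -> ['c', 'b', 'a', 'd', 'e']
'c': index 0 in ['c', 'b', 'a', 'd', 'e'] -> ['c', 'b', 'a', 'd', 'e']
'c': index 0 in ['c', 'b', 'a', 'd', 'e'] -> ['c', 'b', 'a', 'd', 'e']
'a': index 2 in ['c', 'b', 'a', 'd', 'e'] -> ['a', 'c', 'b', 'd', 'e']
'd': index 3 in ['a', 'c', 'b', 'd', 'e'] -> ['d', 'a', 'c', 'b', 'e']
'b': index 3 in ['d', 'a', 'c', 'b', 'e'] -> ['b', 'd', 'a', 'c', 'e']
'e': index 4 in ['b', 'd', 'a', 'c', 'e'] -> ['e', 'b', 'd', 'a', 'c']
'b': index 1 in ['e', 'b', 'd', 'a', 'c'] -> ['b', 'e', 'd', 'a', 'c']


Output: [1, 0, 2, 0, 0, 2, 3, 3, 4, 1]


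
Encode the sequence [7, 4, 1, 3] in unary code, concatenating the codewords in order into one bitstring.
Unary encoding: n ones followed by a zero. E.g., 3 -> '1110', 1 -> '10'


Encode each number as n ones followed by a terminating 0:
  7 -> 11111110 (8 bits)
  4 -> 11110 (5 bits)
  1 -> 10 (2 bits)
  3 -> 1110 (4 bits)
Total length = 8 + 5 + 2 + 4 = 19 bits.

Unary([7, 4, 1, 3]) = 1111111011110101110 (19 bits)


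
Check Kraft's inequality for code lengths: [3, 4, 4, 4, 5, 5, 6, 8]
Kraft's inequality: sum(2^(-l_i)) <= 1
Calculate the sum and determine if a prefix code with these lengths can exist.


Sum = 2^(-3) + 2^(-4) + 2^(-4) + 2^(-4) + 2^(-5) + 2^(-5) + 2^(-6) + 2^(-8)
    = 0.125 + 0.0625 + 0.0625 + 0.0625 + 0.03125 + 0.03125 + 0.015625 + 0.00390625
    = 101/256 = 0.39453125
Since 0.39453125 <= 1, Kraft's inequality IS satisfied.
A prefix code with these lengths CAN exist.

Kraft sum = 0.39453125. Satisfied.


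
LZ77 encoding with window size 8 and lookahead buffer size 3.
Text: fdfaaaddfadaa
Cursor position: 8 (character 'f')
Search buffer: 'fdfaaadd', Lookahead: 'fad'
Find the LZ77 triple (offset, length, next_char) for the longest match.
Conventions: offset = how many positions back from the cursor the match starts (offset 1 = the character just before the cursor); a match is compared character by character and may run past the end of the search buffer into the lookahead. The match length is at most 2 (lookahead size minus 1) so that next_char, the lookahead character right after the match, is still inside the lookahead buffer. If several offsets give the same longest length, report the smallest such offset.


Try each offset into the search buffer:
  offset=1 (pos 7, char 'd'): match length 0
  offset=2 (pos 6, char 'd'): match length 0
  offset=3 (pos 5, char 'a'): match length 0
  offset=4 (pos 4, char 'a'): match length 0
  offset=5 (pos 3, char 'a'): match length 0
  offset=6 (pos 2, char 'f'): match length 2
  offset=7 (pos 1, char 'd'): match length 0
  offset=8 (pos 0, char 'f'): match length 1
Longest match has length 2 at offset 6.
next_char = character at position 8 + 2 = 10 -> 'd'

Best match: offset=6, length=2 (matching 'fa' starting at position 2)
LZ77 triple: (6, 2, 'd')


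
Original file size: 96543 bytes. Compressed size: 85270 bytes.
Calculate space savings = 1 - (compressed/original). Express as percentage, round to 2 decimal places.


ratio = compressed/original = 85270/96543 = 0.883233
savings = 1 - ratio = 1 - 0.883233 = 0.116767
as a percentage: 0.116767 * 100 = 11.68%

Space savings = 1 - 85270/96543 = 11.68%


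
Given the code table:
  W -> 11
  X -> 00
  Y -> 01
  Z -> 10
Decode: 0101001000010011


Decoding:
01 -> Y
01 -> Y
00 -> X
10 -> Z
00 -> X
01 -> Y
00 -> X
11 -> W


Result: YYXZXYXW


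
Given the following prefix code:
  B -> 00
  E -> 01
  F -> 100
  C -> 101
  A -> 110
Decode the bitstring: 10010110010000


Decoding step by step:
Bits 100 -> F
Bits 101 -> C
Bits 100 -> F
Bits 100 -> F
Bits 00 -> B


Decoded message: FCFFB


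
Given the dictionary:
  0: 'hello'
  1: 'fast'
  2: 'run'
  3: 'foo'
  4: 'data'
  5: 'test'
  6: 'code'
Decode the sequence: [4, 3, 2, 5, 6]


Look up each index in the dictionary:
  4 -> 'data'
  3 -> 'foo'
  2 -> 'run'
  5 -> 'test'
  6 -> 'code'

Decoded: "data foo run test code"


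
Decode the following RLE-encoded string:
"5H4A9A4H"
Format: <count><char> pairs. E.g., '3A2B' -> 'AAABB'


Expanding each <count><char> pair:
  5H -> 'HHHHH'
  4A -> 'AAAA'
  9A -> 'AAAAAAAAA'
  4H -> 'HHHH'

Decoded = HHHHHAAAAAAAAAAAAAHHHH


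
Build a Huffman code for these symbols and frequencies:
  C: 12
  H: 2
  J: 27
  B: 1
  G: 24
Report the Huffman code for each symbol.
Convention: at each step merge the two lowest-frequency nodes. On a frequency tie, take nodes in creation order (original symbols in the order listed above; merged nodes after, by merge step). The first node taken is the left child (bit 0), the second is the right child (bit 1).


Huffman tree construction:
Step 1: Merge B(1) + H(2) = 3
Step 2: Merge (B+H)(3) + C(12) = 15
Step 3: Merge ((B+H)+C)(15) + G(24) = 39
Step 4: Merge J(27) + (((B+H)+C)+G)(39) = 66
Read each symbol's code off the tree from the root (left child = 0, right child = 1).

Codes:
  C: 101 (length 3)
  H: 1001 (length 4)
  J: 0 (length 1)
  B: 1000 (length 4)
  G: 11 (length 2)
Average code length: 123/66 = 1.8636 bits/symbol


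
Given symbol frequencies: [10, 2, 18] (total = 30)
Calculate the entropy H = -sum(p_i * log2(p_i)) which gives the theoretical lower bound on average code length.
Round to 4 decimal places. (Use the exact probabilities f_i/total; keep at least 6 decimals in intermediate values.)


Per-symbol terms -p_i * log2(p_i) with p_i = f_i/30:
  p = 10/30 = 0.333333: log2(p) = -1.584963, -p*log2(p) = 0.528321
  p = 2/30 = 0.066667: log2(p) = -3.906891, -p*log2(p) = 0.260459
  p = 18/30 = 0.600000: log2(p) = -0.736966, -p*log2(p) = 0.442179
H = 0.528321 + 0.260459 + 0.442179 = 1.230959

H = 1.231 bits/symbol


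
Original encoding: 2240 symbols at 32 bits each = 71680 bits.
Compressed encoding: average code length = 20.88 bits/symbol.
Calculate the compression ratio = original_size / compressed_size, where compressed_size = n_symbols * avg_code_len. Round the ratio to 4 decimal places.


original_size = n_symbols * orig_bits = 2240 * 32 = 71680 bits
compressed_size = n_symbols * avg_code_len = 2240 * 20.88 = 46771.2 bits
ratio = original_size / compressed_size = 71680 / 46771.2 = 1.5326

Compression ratio = 1.5326


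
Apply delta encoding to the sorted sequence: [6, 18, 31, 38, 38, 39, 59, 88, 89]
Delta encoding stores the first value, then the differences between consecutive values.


First value: 6
Deltas:
  18 - 6 = 12
  31 - 18 = 13
  38 - 31 = 7
  38 - 38 = 0
  39 - 38 = 1
  59 - 39 = 20
  88 - 59 = 29
  89 - 88 = 1


Delta encoded: [6, 12, 13, 7, 0, 1, 20, 29, 1]


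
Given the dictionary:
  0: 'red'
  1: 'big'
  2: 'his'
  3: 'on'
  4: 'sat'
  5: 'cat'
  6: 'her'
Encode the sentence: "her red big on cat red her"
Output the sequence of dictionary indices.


Look up each word in the dictionary:
  'her' -> 6
  'red' -> 0
  'big' -> 1
  'on' -> 3
  'cat' -> 5
  'red' -> 0
  'her' -> 6

Encoded: [6, 0, 1, 3, 5, 0, 6]


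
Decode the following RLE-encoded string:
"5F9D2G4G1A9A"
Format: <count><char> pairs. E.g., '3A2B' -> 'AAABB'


Expanding each <count><char> pair:
  5F -> 'FFFFF'
  9D -> 'DDDDDDDDD'
  2G -> 'GG'
  4G -> 'GGGG'
  1A -> 'A'
  9A -> 'AAAAAAAAA'

Decoded = FFFFFDDDDDDDDDGGGGGGAAAAAAAAAA


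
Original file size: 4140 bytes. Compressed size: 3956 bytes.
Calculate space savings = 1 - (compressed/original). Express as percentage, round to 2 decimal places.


ratio = compressed/original = 3956/4140 = 0.955556
savings = 1 - ratio = 1 - 0.955556 = 0.044444
as a percentage: 0.044444 * 100 = 4.44%

Space savings = 1 - 3956/4140 = 4.44%


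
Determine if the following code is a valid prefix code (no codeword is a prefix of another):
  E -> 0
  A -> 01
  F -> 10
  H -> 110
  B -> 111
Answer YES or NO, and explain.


Checking each pair (does one codeword prefix another?):
  E='0' vs A='01': prefix -- VIOLATION

NO -- this is NOT a valid prefix code. E (0) is a prefix of A (01).


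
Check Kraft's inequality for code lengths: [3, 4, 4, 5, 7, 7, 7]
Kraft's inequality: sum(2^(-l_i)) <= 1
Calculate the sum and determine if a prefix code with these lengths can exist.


Sum = 2^(-3) + 2^(-4) + 2^(-4) + 2^(-5) + 2^(-7) + 2^(-7) + 2^(-7)
    = 0.125 + 0.0625 + 0.0625 + 0.03125 + 0.0078125 + 0.0078125 + 0.0078125
    = 39/128 = 0.3046875
Since 0.3046875 <= 1, Kraft's inequality IS satisfied.
A prefix code with these lengths CAN exist.

Kraft sum = 0.3046875. Satisfied.


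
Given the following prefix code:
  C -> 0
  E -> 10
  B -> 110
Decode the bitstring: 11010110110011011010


Decoding step by step:
Bits 110 -> B
Bits 10 -> E
Bits 110 -> B
Bits 110 -> B
Bits 0 -> C
Bits 110 -> B
Bits 110 -> B
Bits 10 -> E


Decoded message: BEBBCBBE


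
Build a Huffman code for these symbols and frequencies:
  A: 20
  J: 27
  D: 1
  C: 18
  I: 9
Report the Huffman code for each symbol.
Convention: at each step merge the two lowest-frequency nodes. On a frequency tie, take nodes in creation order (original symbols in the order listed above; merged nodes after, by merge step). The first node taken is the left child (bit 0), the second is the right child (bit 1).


Huffman tree construction:
Step 1: Merge D(1) + I(9) = 10
Step 2: Merge (D+I)(10) + C(18) = 28
Step 3: Merge A(20) + J(27) = 47
Step 4: Merge ((D+I)+C)(28) + (A+J)(47) = 75
Read each symbol's code off the tree from the root (left child = 0, right child = 1).

Codes:
  A: 10 (length 2)
  J: 11 (length 2)
  D: 000 (length 3)
  C: 01 (length 2)
  I: 001 (length 3)
Average code length: 160/75 = 2.1333 bits/symbol


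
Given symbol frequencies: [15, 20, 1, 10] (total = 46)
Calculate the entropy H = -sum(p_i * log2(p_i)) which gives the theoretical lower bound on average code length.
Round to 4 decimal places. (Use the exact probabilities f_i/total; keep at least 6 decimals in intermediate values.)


Per-symbol terms -p_i * log2(p_i) with p_i = f_i/46:
  p = 15/46 = 0.326087: log2(p) = -1.616671, -p*log2(p) = 0.527175
  p = 20/46 = 0.434783: log2(p) = -1.201634, -p*log2(p) = 0.522450
  p = 1/46 = 0.021739: log2(p) = -5.523562, -p*log2(p) = 0.120077
  p = 10/46 = 0.217391: log2(p) = -2.201634, -p*log2(p) = 0.478616
H = 0.527175 + 0.522450 + 0.120077 + 0.478616 = 1.648318

H = 1.6483 bits/symbol


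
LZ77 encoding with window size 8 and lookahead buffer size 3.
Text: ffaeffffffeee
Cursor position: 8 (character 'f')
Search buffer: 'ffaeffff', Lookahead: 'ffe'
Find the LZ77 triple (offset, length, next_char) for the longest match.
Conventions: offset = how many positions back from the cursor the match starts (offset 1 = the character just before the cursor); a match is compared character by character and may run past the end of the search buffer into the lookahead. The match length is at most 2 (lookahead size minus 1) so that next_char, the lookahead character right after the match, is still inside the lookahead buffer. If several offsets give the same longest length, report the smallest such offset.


Try each offset into the search buffer:
  offset=1 (pos 7, char 'f'): match length 2
  offset=2 (pos 6, char 'f'): match length 2
  offset=3 (pos 5, char 'f'): match length 2
  offset=4 (pos 4, char 'f'): match length 2
  offset=5 (pos 3, char 'e'): match length 0
  offset=6 (pos 2, char 'a'): match length 0
  offset=7 (pos 1, char 'f'): match length 1
  offset=8 (pos 0, char 'f'): match length 2
Longest match has length 2, found at offsets 1, 2, 3, 4, 8; take the smallest, offset 1.
next_char = character at position 8 + 2 = 10 -> 'e'

Best match: offset=1, length=2 (matching 'ff' starting at position 7)
LZ77 triple: (1, 2, 'e')


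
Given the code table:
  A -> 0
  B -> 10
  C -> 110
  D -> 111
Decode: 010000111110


Decoding:
0 -> A
10 -> B
0 -> A
0 -> A
0 -> A
111 -> D
110 -> C


Result: ABAAADC


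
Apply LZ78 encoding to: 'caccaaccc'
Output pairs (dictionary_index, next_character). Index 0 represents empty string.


LZ78 encoding steps:
Dictionary: {0: ''}
Step 1: w='' (idx 0), next='c' -> output (0, 'c'), add 'c' as idx 1
Step 2: w='' (idx 0), next='a' -> output (0, 'a'), add 'a' as idx 2
Step 3: w='c' (idx 1), next='c' -> output (1, 'c'), add 'cc' as idx 3
Step 4: w='a' (idx 2), next='a' -> output (2, 'a'), add 'aa' as idx 4
Step 5: w='cc' (idx 3), next='c' -> output (3, 'c'), add 'ccc' as idx 5


Encoded: [(0, 'c'), (0, 'a'), (1, 'c'), (2, 'a'), (3, 'c')]


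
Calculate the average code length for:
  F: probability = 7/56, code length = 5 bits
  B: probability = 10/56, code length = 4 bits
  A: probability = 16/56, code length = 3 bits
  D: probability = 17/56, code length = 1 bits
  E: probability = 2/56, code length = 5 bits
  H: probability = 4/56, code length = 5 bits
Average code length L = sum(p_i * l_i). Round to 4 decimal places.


Weighted contributions p_i * l_i:
  F: (7/56) * 5 = 35/56
  B: (10/56) * 4 = 40/56
  A: (16/56) * 3 = 48/56
  D: (17/56) * 1 = 17/56
  E: (2/56) * 5 = 10/56
  H: (4/56) * 5 = 20/56
Sum = (35 + 40 + 48 + 17 + 10 + 20)/56 = 170/56

L = 170/56 = 3.0357 bits/symbol


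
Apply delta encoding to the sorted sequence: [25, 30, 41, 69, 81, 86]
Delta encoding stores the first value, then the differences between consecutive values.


First value: 25
Deltas:
  30 - 25 = 5
  41 - 30 = 11
  69 - 41 = 28
  81 - 69 = 12
  86 - 81 = 5


Delta encoded: [25, 5, 11, 28, 12, 5]


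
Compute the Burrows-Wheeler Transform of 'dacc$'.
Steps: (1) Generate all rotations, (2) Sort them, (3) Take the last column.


Rotations (sorted):
  0: $dacc -> last char: c
  1: acc$d -> last char: d
  2: c$dac -> last char: c
  3: cc$da -> last char: a
  4: dacc$ -> last char: $


BWT = cdca$


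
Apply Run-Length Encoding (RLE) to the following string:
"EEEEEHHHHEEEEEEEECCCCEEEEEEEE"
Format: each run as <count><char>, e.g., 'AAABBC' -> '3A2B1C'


Scanning runs left to right:
  i=0: run of 'E' x 5 -> '5E'
  i=5: run of 'H' x 4 -> '4H'
  i=9: run of 'E' x 8 -> '8E'
  i=17: run of 'C' x 4 -> '4C'
  i=21: run of 'E' x 8 -> '8E'

RLE = 5E4H8E4C8E


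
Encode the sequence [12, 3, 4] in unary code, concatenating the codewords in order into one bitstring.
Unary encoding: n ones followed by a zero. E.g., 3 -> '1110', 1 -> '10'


Encode each number as n ones followed by a terminating 0:
  12 -> 1111111111110 (13 bits)
  3 -> 1110 (4 bits)
  4 -> 11110 (5 bits)
Total length = 13 + 4 + 5 = 22 bits.

Unary([12, 3, 4]) = 1111111111110111011110 (22 bits)


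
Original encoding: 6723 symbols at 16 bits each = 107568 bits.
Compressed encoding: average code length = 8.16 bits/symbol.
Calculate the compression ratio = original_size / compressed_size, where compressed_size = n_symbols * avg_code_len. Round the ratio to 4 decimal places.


original_size = n_symbols * orig_bits = 6723 * 16 = 107568 bits
compressed_size = n_symbols * avg_code_len = 6723 * 8.16 = 54859.68 bits
ratio = original_size / compressed_size = 107568 / 54859.68 = 1.9608

Compression ratio = 1.9608


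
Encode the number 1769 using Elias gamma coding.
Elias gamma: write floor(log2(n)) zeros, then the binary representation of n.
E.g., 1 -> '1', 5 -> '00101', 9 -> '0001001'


num_bits = floor(log2(1769)) + 1 = 11
leading_zeros = num_bits - 1 = 10
binary(1769) = 11011101001

Elias gamma(1769) = '0000000000' + '11011101001' = 000000000011011101001 (21 bits)


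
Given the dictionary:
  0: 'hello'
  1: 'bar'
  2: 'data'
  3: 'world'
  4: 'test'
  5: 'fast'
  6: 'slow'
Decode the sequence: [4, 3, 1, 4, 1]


Look up each index in the dictionary:
  4 -> 'test'
  3 -> 'world'
  1 -> 'bar'
  4 -> 'test'
  1 -> 'bar'

Decoded: "test world bar test bar"


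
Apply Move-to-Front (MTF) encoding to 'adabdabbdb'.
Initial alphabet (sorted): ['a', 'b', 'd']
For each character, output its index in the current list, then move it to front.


MTF encoding:
'a': index 0 in ['a', 'b', 'd'] -> ['a', 'b', 'd']
'd': index 2 in ['a', 'b', 'd'] -> ['d', 'a', 'b']
'a': index 1 in ['d', 'a', 'b'] -> ['a', 'd', 'b']
'b': index 2 in ['a', 'd', 'b'] -> ['b', 'a', 'd']
'd': index 2 in ['b', 'a', 'd'] -> ['d', 'b', 'a']
'a': index 2 in ['d', 'b', 'a'] -> ['a', 'd', 'b']
'b': index 2 in ['a', 'd', 'b'] -> ['b', 'a', 'd']
'b': index 0 in ['b', 'a', 'd'] -> ['b', 'a', 'd']
'd': index 2 in ['b', 'a', 'd'] -> ['d', 'b', 'a']
'b': index 1 in ['d', 'b', 'a'] -> ['b', 'd', 'a']


Output: [0, 2, 1, 2, 2, 2, 2, 0, 2, 1]


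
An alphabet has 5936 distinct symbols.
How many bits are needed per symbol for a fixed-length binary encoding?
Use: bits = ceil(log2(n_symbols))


log2(5936) = 12.5353
Bracket: 2^12 = 4096 < 5936 <= 2^13 = 8192
So ceil(log2(5936)) = 13

bits = ceil(log2(5936)) = ceil(12.5353) = 13 bits


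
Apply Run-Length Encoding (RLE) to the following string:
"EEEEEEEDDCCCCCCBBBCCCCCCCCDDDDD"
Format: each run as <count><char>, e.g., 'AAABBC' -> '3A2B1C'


Scanning runs left to right:
  i=0: run of 'E' x 7 -> '7E'
  i=7: run of 'D' x 2 -> '2D'
  i=9: run of 'C' x 6 -> '6C'
  i=15: run of 'B' x 3 -> '3B'
  i=18: run of 'C' x 8 -> '8C'
  i=26: run of 'D' x 5 -> '5D'

RLE = 7E2D6C3B8C5D


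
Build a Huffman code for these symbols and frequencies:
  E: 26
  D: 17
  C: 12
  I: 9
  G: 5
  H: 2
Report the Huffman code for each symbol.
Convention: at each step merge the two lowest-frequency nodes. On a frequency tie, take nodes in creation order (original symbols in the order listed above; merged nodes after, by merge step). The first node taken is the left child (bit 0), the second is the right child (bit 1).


Huffman tree construction:
Step 1: Merge H(2) + G(5) = 7
Step 2: Merge (H+G)(7) + I(9) = 16
Step 3: Merge C(12) + ((H+G)+I)(16) = 28
Step 4: Merge D(17) + E(26) = 43
Step 5: Merge (C+((H+G)+I))(28) + (D+E)(43) = 71
Read each symbol's code off the tree from the root (left child = 0, right child = 1).

Codes:
  E: 11 (length 2)
  D: 10 (length 2)
  C: 00 (length 2)
  I: 011 (length 3)
  G: 0101 (length 4)
  H: 0100 (length 4)
Average code length: 165/71 = 2.3239 bits/symbol


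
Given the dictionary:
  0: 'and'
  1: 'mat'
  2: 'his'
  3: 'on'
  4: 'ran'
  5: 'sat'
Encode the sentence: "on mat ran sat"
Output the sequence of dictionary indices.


Look up each word in the dictionary:
  'on' -> 3
  'mat' -> 1
  'ran' -> 4
  'sat' -> 5

Encoded: [3, 1, 4, 5]


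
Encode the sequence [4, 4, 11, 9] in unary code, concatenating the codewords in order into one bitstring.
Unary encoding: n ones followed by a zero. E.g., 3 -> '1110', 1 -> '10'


Encode each number as n ones followed by a terminating 0:
  4 -> 11110 (5 bits)
  4 -> 11110 (5 bits)
  11 -> 111111111110 (12 bits)
  9 -> 1111111110 (10 bits)
Total length = 5 + 5 + 12 + 10 = 32 bits.

Unary([4, 4, 11, 9]) = 11110111101111111111101111111110 (32 bits)


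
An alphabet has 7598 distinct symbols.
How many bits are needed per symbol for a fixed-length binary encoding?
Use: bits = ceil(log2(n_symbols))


log2(7598) = 12.8914
Bracket: 2^12 = 4096 < 7598 <= 2^13 = 8192
So ceil(log2(7598)) = 13

bits = ceil(log2(7598)) = ceil(12.8914) = 13 bits


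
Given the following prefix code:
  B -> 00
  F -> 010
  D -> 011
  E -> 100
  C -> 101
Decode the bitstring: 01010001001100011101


Decoding step by step:
Bits 010 -> F
Bits 100 -> E
Bits 010 -> F
Bits 011 -> D
Bits 00 -> B
Bits 011 -> D
Bits 101 -> C


Decoded message: FEFDBDC


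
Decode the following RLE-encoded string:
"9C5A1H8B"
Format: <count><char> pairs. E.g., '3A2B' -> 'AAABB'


Expanding each <count><char> pair:
  9C -> 'CCCCCCCCC'
  5A -> 'AAAAA'
  1H -> 'H'
  8B -> 'BBBBBBBB'

Decoded = CCCCCCCCCAAAAAHBBBBBBBB


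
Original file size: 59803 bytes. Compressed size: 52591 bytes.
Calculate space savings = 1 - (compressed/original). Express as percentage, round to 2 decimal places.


ratio = compressed/original = 52591/59803 = 0.879404
savings = 1 - ratio = 1 - 0.879404 = 0.120596
as a percentage: 0.120596 * 100 = 12.06%

Space savings = 1 - 52591/59803 = 12.06%


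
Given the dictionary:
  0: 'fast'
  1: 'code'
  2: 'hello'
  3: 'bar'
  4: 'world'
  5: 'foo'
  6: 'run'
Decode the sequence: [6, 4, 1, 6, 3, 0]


Look up each index in the dictionary:
  6 -> 'run'
  4 -> 'world'
  1 -> 'code'
  6 -> 'run'
  3 -> 'bar'
  0 -> 'fast'

Decoded: "run world code run bar fast"


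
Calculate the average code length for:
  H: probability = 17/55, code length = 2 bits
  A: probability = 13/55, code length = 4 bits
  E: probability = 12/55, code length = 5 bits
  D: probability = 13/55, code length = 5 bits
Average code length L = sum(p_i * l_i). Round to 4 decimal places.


Weighted contributions p_i * l_i:
  H: (17/55) * 2 = 34/55
  A: (13/55) * 4 = 52/55
  E: (12/55) * 5 = 60/55
  D: (13/55) * 5 = 65/55
Sum = (34 + 52 + 60 + 65)/55 = 211/55

L = 211/55 = 3.8364 bits/symbol


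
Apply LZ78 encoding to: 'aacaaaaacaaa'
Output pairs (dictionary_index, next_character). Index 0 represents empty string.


LZ78 encoding steps:
Dictionary: {0: ''}
Step 1: w='' (idx 0), next='a' -> output (0, 'a'), add 'a' as idx 1
Step 2: w='a' (idx 1), next='c' -> output (1, 'c'), add 'ac' as idx 2
Step 3: w='a' (idx 1), next='a' -> output (1, 'a'), add 'aa' as idx 3
Step 4: w='aa' (idx 3), next='a' -> output (3, 'a'), add 'aaa' as idx 4
Step 5: w='' (idx 0), next='c' -> output (0, 'c'), add 'c' as idx 5
Step 6: w='aaa' (idx 4), end of input -> output (4, '')


Encoded: [(0, 'a'), (1, 'c'), (1, 'a'), (3, 'a'), (0, 'c'), (4, '')]


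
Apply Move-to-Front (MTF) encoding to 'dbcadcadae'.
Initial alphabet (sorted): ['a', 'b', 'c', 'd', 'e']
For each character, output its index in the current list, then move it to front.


MTF encoding:
'd': index 3 in ['a', 'b', 'c', 'd', 'e'] -> ['d', 'a', 'b', 'c', 'e']
'b': index 2 in ['d', 'a', 'b', 'c', 'e'] -> ['b', 'd', 'a', 'c', 'e']
'c': index 3 in ['b', 'd', 'a', 'c', 'e'] -> ['c', 'b', 'd', 'a', 'e']
'a': index 3 in ['c', 'b', 'd', 'a', 'e'] -> ['a', 'c', 'b', 'd', 'e']
'd': index 3 in ['a', 'c', 'b', 'd', 'e'] -> ['d', 'a', 'c', 'b', 'e']
'c': index 2 in ['d', 'a', 'c', 'b', 'e'] -> ['c', 'd', 'a', 'b', 'e']
'a': index 2 in ['c', 'd', 'a', 'b', 'e'] -> ['a', 'c', 'd', 'b', 'e']
'd': index 2 in ['a', 'c', 'd', 'b', 'e'] -> ['d', 'a', 'c', 'b', 'e']
'a': index 1 in ['d', 'a', 'c', 'b', 'e'] -> ['a', 'd', 'c', 'b', 'e']
'e': index 4 in ['a', 'd', 'c', 'b', 'e'] -> ['e', 'a', 'd', 'c', 'b']


Output: [3, 2, 3, 3, 3, 2, 2, 2, 1, 4]


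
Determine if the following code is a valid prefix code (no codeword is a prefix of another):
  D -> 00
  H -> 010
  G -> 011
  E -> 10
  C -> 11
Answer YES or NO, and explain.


Checking each pair (does one codeword prefix another?):
  D='00' vs H='010': no prefix
  D='00' vs G='011': no prefix
  D='00' vs E='10': no prefix
  D='00' vs C='11': no prefix
  H='010' vs D='00': no prefix
  H='010' vs G='011': no prefix
  H='010' vs E='10': no prefix
  H='010' vs C='11': no prefix
  G='011' vs D='00': no prefix
  G='011' vs H='010': no prefix
  G='011' vs E='10': no prefix
  G='011' vs C='11': no prefix
  E='10' vs D='00': no prefix
  E='10' vs H='010': no prefix
  E='10' vs G='011': no prefix
  E='10' vs C='11': no prefix
  C='11' vs D='00': no prefix
  C='11' vs H='010': no prefix
  C='11' vs G='011': no prefix
  C='11' vs E='10': no prefix
No violation found over all pairs.

YES -- this is a valid prefix code. No codeword is a prefix of any other codeword.


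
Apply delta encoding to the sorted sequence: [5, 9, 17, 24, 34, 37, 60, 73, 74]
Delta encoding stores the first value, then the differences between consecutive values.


First value: 5
Deltas:
  9 - 5 = 4
  17 - 9 = 8
  24 - 17 = 7
  34 - 24 = 10
  37 - 34 = 3
  60 - 37 = 23
  73 - 60 = 13
  74 - 73 = 1


Delta encoded: [5, 4, 8, 7, 10, 3, 23, 13, 1]


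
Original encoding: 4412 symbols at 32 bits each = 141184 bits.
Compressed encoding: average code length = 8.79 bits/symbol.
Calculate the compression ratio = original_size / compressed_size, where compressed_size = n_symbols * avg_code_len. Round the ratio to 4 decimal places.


original_size = n_symbols * orig_bits = 4412 * 32 = 141184 bits
compressed_size = n_symbols * avg_code_len = 4412 * 8.79 = 38781.48 bits
ratio = original_size / compressed_size = 141184 / 38781.48 = 3.6405

Compression ratio = 3.6405


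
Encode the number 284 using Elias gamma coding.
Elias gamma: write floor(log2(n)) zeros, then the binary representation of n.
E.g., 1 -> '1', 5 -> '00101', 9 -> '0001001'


num_bits = floor(log2(284)) + 1 = 9
leading_zeros = num_bits - 1 = 8
binary(284) = 100011100

Elias gamma(284) = '00000000' + '100011100' = 00000000100011100 (17 bits)


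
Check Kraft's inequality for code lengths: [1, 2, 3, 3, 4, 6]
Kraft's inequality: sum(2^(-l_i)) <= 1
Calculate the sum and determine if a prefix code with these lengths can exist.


Sum = 2^(-1) + 2^(-2) + 2^(-3) + 2^(-3) + 2^(-4) + 2^(-6)
    = 0.5 + 0.25 + 0.125 + 0.125 + 0.0625 + 0.015625
    = 69/64 = 1.078125
Since 1.078125 > 1, Kraft's inequality is NOT satisfied.
A prefix code with these lengths CANNOT exist.

Kraft sum = 1.078125. Not satisfied.


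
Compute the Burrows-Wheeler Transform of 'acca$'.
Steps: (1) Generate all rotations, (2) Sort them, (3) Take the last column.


Rotations (sorted):
  0: $acca -> last char: a
  1: a$acc -> last char: c
  2: acca$ -> last char: $
  3: ca$ac -> last char: c
  4: cca$a -> last char: a


BWT = ac$ca


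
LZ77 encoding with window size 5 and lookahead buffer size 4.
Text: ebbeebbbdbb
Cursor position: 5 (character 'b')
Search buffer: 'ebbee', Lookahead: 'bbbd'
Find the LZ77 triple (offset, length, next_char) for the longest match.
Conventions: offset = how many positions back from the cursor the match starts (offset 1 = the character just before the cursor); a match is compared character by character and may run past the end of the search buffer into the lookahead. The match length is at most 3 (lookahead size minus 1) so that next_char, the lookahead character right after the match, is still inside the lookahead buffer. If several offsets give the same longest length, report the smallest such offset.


Try each offset into the search buffer:
  offset=1 (pos 4, char 'e'): match length 0
  offset=2 (pos 3, char 'e'): match length 0
  offset=3 (pos 2, char 'b'): match length 1
  offset=4 (pos 1, char 'b'): match length 2
  offset=5 (pos 0, char 'e'): match length 0
Longest match has length 2 at offset 4.
next_char = character at position 5 + 2 = 7 -> 'b'

Best match: offset=4, length=2 (matching 'bb' starting at position 1)
LZ77 triple: (4, 2, 'b')
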